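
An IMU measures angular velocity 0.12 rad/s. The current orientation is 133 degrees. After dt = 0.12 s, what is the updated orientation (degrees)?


delta_theta = w * dt = 0.12 * 0.12 = 0.0144 rad
= 0.8251 deg
theta_new = 133 + 0.8251 = 133.8251 deg


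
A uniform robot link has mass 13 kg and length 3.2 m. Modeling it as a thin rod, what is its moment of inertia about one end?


I = (1/3) * m * L^2
= (1/3) * 13 * 3.2^2
= 0.333333 * 13 * 10.24
= 44.3733 kg*m^2


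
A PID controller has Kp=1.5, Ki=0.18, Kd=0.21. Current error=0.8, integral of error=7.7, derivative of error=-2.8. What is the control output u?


u = Kp*e + Ki*int(e) + Kd*de/dt
= 1.5*0.8 + 0.18*7.7 + 0.21*(-2.8)
= 1.2 + 1.386 + -0.588
= 1.998


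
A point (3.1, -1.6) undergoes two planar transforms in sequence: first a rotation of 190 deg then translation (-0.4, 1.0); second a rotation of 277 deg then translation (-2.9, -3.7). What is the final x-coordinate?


After transform 1:
x1 = cos(190)*3.1 - sin(190)*-1.6 + -0.4 = -3.7307
y1 = sin(190)*3.1 + cos(190)*-1.6 + 1.0 = 2.0374
After transform 2:
x2 = cos(277)*-3.7307 - sin(277)*2.0374 + -2.9
= -1.3325


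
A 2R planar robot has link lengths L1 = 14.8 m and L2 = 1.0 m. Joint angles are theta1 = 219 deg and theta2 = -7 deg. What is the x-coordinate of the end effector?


Convert angles to radians: theta1 = 3.8223, theta2 = -0.1222
x = L1*cos(theta1) + L2*cos(theta1+theta2)
x = -11.5018 + -0.848
x = -12.3498


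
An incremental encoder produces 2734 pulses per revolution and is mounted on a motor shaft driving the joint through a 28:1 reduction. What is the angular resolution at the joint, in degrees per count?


counts per rev = 2734
effective counts at joint = 2734 * 28 = 76552
resolution = 360 / 76552
= 0.0047 deg/count


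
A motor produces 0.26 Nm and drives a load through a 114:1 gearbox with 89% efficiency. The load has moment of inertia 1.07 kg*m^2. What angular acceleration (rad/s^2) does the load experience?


tau_out = tau_motor * N * eta
= 0.26 * 114 * 0.89 = 26.3796 Nm
alpha = tau_out / I = 26.3796 / 1.07
= 24.6538 rad/s^2


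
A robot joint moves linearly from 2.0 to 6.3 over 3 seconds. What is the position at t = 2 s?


s = t/T = 2/3 = 0.6667
p(t) = p0 + (pf-p0)*s
= 2.0 + (6.3 - 2.0) * 0.6667
= 4.8667


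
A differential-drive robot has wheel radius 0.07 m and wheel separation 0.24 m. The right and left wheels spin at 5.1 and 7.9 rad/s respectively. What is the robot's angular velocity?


vR = r*wR = 0.07*5.1 = 0.357 m/s
vL = r*wL = 0.07*7.9 = 0.553 m/s
v = (vR+vL)/2 = 0.455 m/s
omega = (vR-vL)/L = -0.8167 rad/s
angular velocity = -0.8167 rad/s


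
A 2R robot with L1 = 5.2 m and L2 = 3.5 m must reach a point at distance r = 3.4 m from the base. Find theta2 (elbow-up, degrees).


cos(theta2) = (r^2 - L1^2 - L2^2) / (2*L1*L2)
cos(theta2) = (11.56 - 27.04 - 12.25) / 36.4
cos(theta2) = -0.761813
theta2 = 139.6243 degrees


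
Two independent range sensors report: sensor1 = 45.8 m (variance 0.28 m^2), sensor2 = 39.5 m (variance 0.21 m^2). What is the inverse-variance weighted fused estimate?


w1 = (1/var1) / (1/var1 + 1/var2)
   = 3.5714 / (3.5714 + 4.7619) = 0.4286
w2 = 1 - w1 = 0.5714
fused = w1*s1 + w2*s2 = 19.6286 + 22.5714
= 42.2 m


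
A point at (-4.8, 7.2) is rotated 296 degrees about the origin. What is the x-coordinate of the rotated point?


x' = x*cos(theta) - y*sin(theta)
cos(296 deg) = 0.4384, sin(296 deg) = -0.8988
x' = -4.8 * 0.4384 - 7.2 * -0.8988
= -2.1042 - -6.4713
= 4.3671


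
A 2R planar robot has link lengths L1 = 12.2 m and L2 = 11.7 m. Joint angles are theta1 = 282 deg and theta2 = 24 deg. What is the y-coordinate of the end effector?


Convert angles to radians: theta1 = 4.9218, theta2 = 0.4189
y = L1*sin(theta1) + L2*sin(theta1+theta2)
y = -11.9334 + -9.4655
y = -21.3989


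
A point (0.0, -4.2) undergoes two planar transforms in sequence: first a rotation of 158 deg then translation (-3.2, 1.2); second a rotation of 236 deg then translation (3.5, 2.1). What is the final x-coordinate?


After transform 1:
x1 = cos(158)*0.0 - sin(158)*-4.2 + -3.2 = -1.6267
y1 = sin(158)*0.0 + cos(158)*-4.2 + 1.2 = 5.0942
After transform 2:
x2 = cos(236)*-1.6267 - sin(236)*5.0942 + 3.5
= 8.6329


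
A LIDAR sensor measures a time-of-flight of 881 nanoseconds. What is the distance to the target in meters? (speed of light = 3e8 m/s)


tof = 881 ns = 8.81e-07 s
dist = c * tof / 2
= 3e8 * 8.81e-07 / 2
= 132.15 m


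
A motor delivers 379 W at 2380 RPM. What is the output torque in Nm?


omega = 2380 * 2*pi/60 = 249.233 rad/s
tau = P / omega = 379 / 249.233
= 1.5207 Nm


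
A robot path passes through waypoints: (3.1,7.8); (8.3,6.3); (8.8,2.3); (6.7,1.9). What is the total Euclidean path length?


Segment lengths:
  seg1 = sqrt((5.2)^2 + (-1.5)^2) = 5.412
  seg2 = sqrt((0.5)^2 + (-4.0)^2) = 4.0311
  seg3 = sqrt((-2.1)^2 + (-0.4)^2) = 2.1378
Total = 11.5809


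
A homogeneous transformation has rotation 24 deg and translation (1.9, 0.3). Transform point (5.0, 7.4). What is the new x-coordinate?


x' = cos(theta)*px - sin(theta)*py + tx
= 0.9135*5.0 - 0.4067*7.4 + 1.9
= 3.4579


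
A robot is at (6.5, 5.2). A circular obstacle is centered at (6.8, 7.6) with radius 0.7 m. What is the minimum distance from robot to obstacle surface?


center_dist = sqrt((6.5-6.8)^2 + (5.2-7.6)^2)
= sqrt(0.09 + 5.76)
= 2.4187
min_dist = center_dist - radius = 2.4187 - 0.7 = 1.7187 m


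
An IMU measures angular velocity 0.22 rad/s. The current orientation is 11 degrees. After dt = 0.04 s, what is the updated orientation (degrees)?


delta_theta = w * dt = 0.22 * 0.04 = 0.0088 rad
= 0.5042 deg
theta_new = 11 + 0.5042 = 11.5042 deg


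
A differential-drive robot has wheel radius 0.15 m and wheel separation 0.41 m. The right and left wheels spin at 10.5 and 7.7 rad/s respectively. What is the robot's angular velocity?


vR = r*wR = 0.15*10.5 = 1.575 m/s
vL = r*wL = 0.15*7.7 = 1.155 m/s
v = (vR+vL)/2 = 1.365 m/s
omega = (vR-vL)/L = 1.0244 rad/s
angular velocity = 1.0244 rad/s


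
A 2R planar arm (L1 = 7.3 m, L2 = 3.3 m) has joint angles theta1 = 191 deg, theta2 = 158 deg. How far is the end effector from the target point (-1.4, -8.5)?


End effector via forward kinematics:
x = L1*cos(t1) + L2*cos(t1+t2) = -3.9265
y = L1*sin(t1) + L2*sin(t1+t2) = -2.0226
Distance to target:
d = sqrt((-1.4 - -3.9265)^2 + (-8.5 - -2.0226)^2)
= sqrt(6.3832 + 41.957)
= 6.9527 m


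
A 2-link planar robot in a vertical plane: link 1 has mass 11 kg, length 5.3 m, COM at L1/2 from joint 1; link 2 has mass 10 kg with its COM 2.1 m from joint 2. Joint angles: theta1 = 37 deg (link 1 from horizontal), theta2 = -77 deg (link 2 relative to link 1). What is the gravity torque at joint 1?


Horizontal distance from joint 1 to link-1 COM:
  x_c1 = (L1/2)*cos(t1) = 2.65 * 0.7986 = 2.1164 m
Horizontal distance from joint 1 to link-2 COM:
  x_c2 = L1*cos(t1) + Lc2*cos(t1+t2)
       = 5.3*0.7986 + 2.1*0.766 = 5.8415 m
tau1 = m1*g*x_c1 + m2*g*x_c2
     = 11*9.81*2.1164 + 10*9.81*5.8415
     = 228.379 + 573.0474
     = 801.4264 Nm


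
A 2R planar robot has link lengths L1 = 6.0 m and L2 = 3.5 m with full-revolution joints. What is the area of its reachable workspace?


r_max = L1 + L2 = 9.5 m
r_min = |L1 - L2| = 2.5 m
Area = pi*(r_max^2 - r_min^2)
= pi*(90.25 - 6.25)
= pi * 84.0
= 263.8938 m^2


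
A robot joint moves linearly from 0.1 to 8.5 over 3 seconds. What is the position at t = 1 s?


s = t/T = 1/3 = 0.3333
p(t) = p0 + (pf-p0)*s
= 0.1 + (8.5 - 0.1) * 0.3333
= 2.9


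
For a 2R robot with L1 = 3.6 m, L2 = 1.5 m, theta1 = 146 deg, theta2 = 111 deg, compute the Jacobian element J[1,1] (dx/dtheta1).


J[1,1] = -L1*sin(t1) - L2*sin(t1+t2)
= -3.6*sin(146) - 1.5*sin(257)
= -0.5515


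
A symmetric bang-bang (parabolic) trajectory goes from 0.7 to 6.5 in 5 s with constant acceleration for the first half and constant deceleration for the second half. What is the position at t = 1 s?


Symmetric rest-to-rest: each phase covers (pf-p0)/2 in time T/2. 0.5*a*(T/2)^2 = (pf-p0)/2 => a = 4*(pf-p0)/T^2
a = 4*(6.5-0.7)/5^2 = 0.928
t = 1 is in the acceleration phase (t <= T/2).
p = p0 + 0.5*a*t^2 = 0.7 + 0.5*0.928*1^2
= 1.164


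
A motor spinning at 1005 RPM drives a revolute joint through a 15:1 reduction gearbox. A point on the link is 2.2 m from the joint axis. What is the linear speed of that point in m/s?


omega_motor = 1005 * 2*pi/60 = 105.2434 rad/s
omega_joint = omega_motor / 15 = 7.0162 rad/s
v = omega_joint * r = 7.0162 * 2.2
= 15.4357 m/s


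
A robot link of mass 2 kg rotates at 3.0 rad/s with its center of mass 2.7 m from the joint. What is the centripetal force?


F = m * omega^2 * r
= 2 * 3.0^2 * 2.7
= 2 * 9.0 * 2.7
= 48.6 N


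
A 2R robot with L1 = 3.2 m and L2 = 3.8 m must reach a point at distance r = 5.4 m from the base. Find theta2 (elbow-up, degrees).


cos(theta2) = (r^2 - L1^2 - L2^2) / (2*L1*L2)
cos(theta2) = (29.16 - 10.24 - 14.44) / 24.32
cos(theta2) = 0.184211
theta2 = 79.3849 degrees


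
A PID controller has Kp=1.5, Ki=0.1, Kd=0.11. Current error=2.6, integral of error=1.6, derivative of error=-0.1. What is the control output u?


u = Kp*e + Ki*int(e) + Kd*de/dt
= 1.5*2.6 + 0.1*1.6 + 0.11*(-0.1)
= 3.9 + 0.16 + -0.011
= 4.049


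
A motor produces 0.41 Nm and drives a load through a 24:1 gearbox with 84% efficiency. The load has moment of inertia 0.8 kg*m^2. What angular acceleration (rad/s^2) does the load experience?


tau_out = tau_motor * N * eta
= 0.41 * 24 * 0.84 = 8.2656 Nm
alpha = tau_out / I = 8.2656 / 0.8
= 10.332 rad/s^2


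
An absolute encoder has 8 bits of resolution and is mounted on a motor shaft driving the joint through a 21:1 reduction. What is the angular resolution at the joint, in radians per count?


counts = 2^8 = 256
effective counts at joint = 256 * 21 = 5376
resolution = 2*pi / 5376
= 0.0012 rad/count


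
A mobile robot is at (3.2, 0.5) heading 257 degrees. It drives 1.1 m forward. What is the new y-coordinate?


y_new = y0 + d*sin(theta)
= 0.5 + 1.1*sin(257)
= 0.5 + -1.0718
= -0.5718


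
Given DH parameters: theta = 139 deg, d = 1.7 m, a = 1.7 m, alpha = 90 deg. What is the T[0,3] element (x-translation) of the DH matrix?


T[0,3] = a * cos(theta)
= 1.7 * cos(139 deg)
= 1.7 * -0.7547
= -1.283


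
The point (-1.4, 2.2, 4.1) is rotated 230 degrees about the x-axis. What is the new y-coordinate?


Rotation about x-axis: y' = y*cos(theta) - z*sin(theta)
= 2.2 * -0.6428 - 4.1 * -0.766
= 1.7266


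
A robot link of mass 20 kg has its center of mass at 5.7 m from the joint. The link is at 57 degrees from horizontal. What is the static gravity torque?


tau = m*g*L*cos(angle)
= 20 * 9.81 * 5.7 * cos(57 deg)
= 20 * 9.81 * 5.7 * 0.5446
= 609.0916 Nm


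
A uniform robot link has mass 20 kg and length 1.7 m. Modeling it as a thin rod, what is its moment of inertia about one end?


I = (1/3) * m * L^2
= (1/3) * 20 * 1.7^2
= 0.333333 * 20 * 2.89
= 19.2667 kg*m^2


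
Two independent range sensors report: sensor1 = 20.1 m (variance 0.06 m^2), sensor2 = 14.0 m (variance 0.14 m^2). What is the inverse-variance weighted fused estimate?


w1 = (1/var1) / (1/var1 + 1/var2)
   = 16.6667 / (16.6667 + 7.1429) = 0.7
w2 = 1 - w1 = 0.3
fused = w1*s1 + w2*s2 = 14.07 + 4.2
= 18.27 m


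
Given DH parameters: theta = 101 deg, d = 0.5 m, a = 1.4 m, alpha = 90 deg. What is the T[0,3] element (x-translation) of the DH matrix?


T[0,3] = a * cos(theta)
= 1.4 * cos(101 deg)
= 1.4 * -0.1908
= -0.2671


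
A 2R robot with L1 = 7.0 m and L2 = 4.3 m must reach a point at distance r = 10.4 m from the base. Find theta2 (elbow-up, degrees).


cos(theta2) = (r^2 - L1^2 - L2^2) / (2*L1*L2)
cos(theta2) = (108.16 - 49.0 - 18.49) / 60.2
cos(theta2) = 0.675581
theta2 = 47.5007 degrees


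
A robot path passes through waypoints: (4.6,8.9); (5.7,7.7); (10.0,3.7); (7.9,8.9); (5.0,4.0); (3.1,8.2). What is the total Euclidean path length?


Segment lengths:
  seg1 = sqrt((1.1)^2 + (-1.2)^2) = 1.6279
  seg2 = sqrt((4.3)^2 + (-4.0)^2) = 5.8728
  seg3 = sqrt((-2.1)^2 + (5.2)^2) = 5.608
  seg4 = sqrt((-2.9)^2 + (-4.9)^2) = 5.6939
  seg5 = sqrt((-1.9)^2 + (4.2)^2) = 4.6098
Total = 23.4124


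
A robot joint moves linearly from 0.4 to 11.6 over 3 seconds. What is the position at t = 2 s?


s = t/T = 2/3 = 0.6667
p(t) = p0 + (pf-p0)*s
= 0.4 + (11.6 - 0.4) * 0.6667
= 7.8667


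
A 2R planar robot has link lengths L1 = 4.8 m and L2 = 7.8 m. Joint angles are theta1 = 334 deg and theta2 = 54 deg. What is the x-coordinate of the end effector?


Convert angles to radians: theta1 = 5.8294, theta2 = 0.9425
x = L1*cos(theta1) + L2*cos(theta1+theta2)
x = 4.3142 + 6.887
x = 11.2012


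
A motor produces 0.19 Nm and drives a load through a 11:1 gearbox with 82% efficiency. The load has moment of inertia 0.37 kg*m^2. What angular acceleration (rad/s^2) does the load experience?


tau_out = tau_motor * N * eta
= 0.19 * 11 * 0.82 = 1.7138 Nm
alpha = tau_out / I = 1.7138 / 0.37
= 4.6319 rad/s^2


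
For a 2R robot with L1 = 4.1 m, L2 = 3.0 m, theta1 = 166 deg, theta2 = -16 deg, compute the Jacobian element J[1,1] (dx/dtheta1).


J[1,1] = -L1*sin(t1) - L2*sin(t1+t2)
= -4.1*sin(166) - 3.0*sin(150)
= -2.4919


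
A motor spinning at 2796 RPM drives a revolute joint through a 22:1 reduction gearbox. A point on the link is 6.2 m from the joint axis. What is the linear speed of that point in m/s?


omega_motor = 2796 * 2*pi/60 = 292.7964 rad/s
omega_joint = omega_motor / 22 = 13.3089 rad/s
v = omega_joint * r = 13.3089 * 6.2
= 82.5154 m/s


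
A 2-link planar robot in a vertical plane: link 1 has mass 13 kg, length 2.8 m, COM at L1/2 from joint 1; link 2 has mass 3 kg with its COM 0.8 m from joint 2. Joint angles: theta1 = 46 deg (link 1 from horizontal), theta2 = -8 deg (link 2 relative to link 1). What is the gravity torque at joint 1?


Horizontal distance from joint 1 to link-1 COM:
  x_c1 = (L1/2)*cos(t1) = 1.4 * 0.6947 = 0.9725 m
Horizontal distance from joint 1 to link-2 COM:
  x_c2 = L1*cos(t1) + Lc2*cos(t1+t2)
       = 2.8*0.6947 + 0.8*0.788 = 2.5755 m
tau1 = m1*g*x_c1 + m2*g*x_c2
     = 13*9.81*0.9725 + 3*9.81*2.5755
     = 124.0257 + 75.7956
     = 199.8212 Nm


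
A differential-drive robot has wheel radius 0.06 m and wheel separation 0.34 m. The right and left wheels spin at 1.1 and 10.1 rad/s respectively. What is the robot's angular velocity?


vR = r*wR = 0.06*1.1 = 0.066 m/s
vL = r*wL = 0.06*10.1 = 0.606 m/s
v = (vR+vL)/2 = 0.336 m/s
omega = (vR-vL)/L = -1.5882 rad/s
angular velocity = -1.5882 rad/s


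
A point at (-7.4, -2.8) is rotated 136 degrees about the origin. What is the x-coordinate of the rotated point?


x' = x*cos(theta) - y*sin(theta)
cos(136 deg) = -0.7193, sin(136 deg) = 0.6947
x' = -7.4 * -0.7193 - -2.8 * 0.6947
= 5.3231 - -1.945
= 7.2682


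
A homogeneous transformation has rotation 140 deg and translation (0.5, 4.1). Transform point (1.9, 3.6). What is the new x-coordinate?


x' = cos(theta)*px - sin(theta)*py + tx
= -0.766*1.9 - 0.6428*3.6 + 0.5
= -3.2695


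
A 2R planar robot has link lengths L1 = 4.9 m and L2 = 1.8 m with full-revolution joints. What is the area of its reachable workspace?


r_max = L1 + L2 = 6.7 m
r_min = |L1 - L2| = 3.1 m
Area = pi*(r_max^2 - r_min^2)
= pi*(44.89 - 9.61)
= pi * 35.28
= 110.8354 m^2


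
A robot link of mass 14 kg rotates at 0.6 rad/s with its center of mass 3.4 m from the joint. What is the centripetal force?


F = m * omega^2 * r
= 14 * 0.6^2 * 3.4
= 14 * 0.36 * 3.4
= 17.136 N


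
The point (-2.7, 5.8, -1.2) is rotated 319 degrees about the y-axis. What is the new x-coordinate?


Rotation about y-axis: x' = x*cos(theta) + z*sin(theta)
= -2.7 * 0.7547 + -1.2 * -0.6561
= -1.2504


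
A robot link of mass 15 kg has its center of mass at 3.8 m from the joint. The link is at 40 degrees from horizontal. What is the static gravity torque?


tau = m*g*L*cos(angle)
= 15 * 9.81 * 3.8 * cos(40 deg)
= 15 * 9.81 * 3.8 * 0.766
= 428.3491 Nm


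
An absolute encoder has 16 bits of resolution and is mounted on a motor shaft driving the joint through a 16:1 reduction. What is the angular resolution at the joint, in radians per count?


counts = 2^16 = 65536
effective counts at joint = 65536 * 16 = 1048576
resolution = 2*pi / 1048576
= 5.9921e-06 rad/count


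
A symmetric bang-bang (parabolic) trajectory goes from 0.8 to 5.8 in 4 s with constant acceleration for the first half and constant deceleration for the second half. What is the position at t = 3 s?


Symmetric rest-to-rest: each phase covers (pf-p0)/2 in time T/2. 0.5*a*(T/2)^2 = (pf-p0)/2 => a = 4*(pf-p0)/T^2
a = 4*(5.8-0.8)/4^2 = 1.25
t = 3 is in the deceleration phase (t > T/2).
p = pf - 0.5*a*(T-t)^2 = 5.8 - 0.5*1.25*1^2
= 5.175


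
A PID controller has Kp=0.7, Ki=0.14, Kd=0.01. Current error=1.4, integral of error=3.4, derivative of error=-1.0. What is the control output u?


u = Kp*e + Ki*int(e) + Kd*de/dt
= 0.7*1.4 + 0.14*3.4 + 0.01*(-1.0)
= 0.98 + 0.476 + -0.01
= 1.446


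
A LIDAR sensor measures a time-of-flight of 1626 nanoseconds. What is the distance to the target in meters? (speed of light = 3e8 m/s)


tof = 1626 ns = 1.626e-06 s
dist = c * tof / 2
= 3e8 * 1.626e-06 / 2
= 243.9 m


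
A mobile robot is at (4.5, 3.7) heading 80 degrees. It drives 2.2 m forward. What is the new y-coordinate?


y_new = y0 + d*sin(theta)
= 3.7 + 2.2*sin(80)
= 3.7 + 2.1666
= 5.8666


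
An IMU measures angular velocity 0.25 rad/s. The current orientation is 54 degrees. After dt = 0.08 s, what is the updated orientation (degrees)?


delta_theta = w * dt = 0.25 * 0.08 = 0.02 rad
= 1.1459 deg
theta_new = 54 + 1.1459 = 55.1459 deg


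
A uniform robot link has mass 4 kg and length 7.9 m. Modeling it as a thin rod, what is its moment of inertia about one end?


I = (1/3) * m * L^2
= (1/3) * 4 * 7.9^2
= 0.333333 * 4 * 62.41
= 83.2133 kg*m^2


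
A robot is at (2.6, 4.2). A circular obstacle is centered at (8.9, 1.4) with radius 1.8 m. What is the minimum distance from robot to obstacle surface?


center_dist = sqrt((2.6-8.9)^2 + (4.2-1.4)^2)
= sqrt(39.69 + 7.84)
= 6.8942
min_dist = center_dist - radius = 6.8942 - 1.8 = 5.0942 m


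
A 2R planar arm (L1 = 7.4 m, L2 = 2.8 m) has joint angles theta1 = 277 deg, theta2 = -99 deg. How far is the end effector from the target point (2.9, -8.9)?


End effector via forward kinematics:
x = L1*cos(t1) + L2*cos(t1+t2) = -1.8965
y = L1*sin(t1) + L2*sin(t1+t2) = -7.2471
Distance to target:
d = sqrt((2.9 - -1.8965)^2 + (-8.9 - -7.2471)^2)
= sqrt(23.006 + 2.732)
= 5.0733 m


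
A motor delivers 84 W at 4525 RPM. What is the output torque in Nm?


omega = 4525 * 2*pi/60 = 473.8569 rad/s
tau = P / omega = 84 / 473.8569
= 0.1773 Nm


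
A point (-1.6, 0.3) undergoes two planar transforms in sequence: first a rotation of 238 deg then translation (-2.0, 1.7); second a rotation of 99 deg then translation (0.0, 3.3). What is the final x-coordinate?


After transform 1:
x1 = cos(238)*-1.6 - sin(238)*0.3 + -2.0 = -0.8977
y1 = sin(238)*-1.6 + cos(238)*0.3 + 1.7 = 2.8979
After transform 2:
x2 = cos(99)*-0.8977 - sin(99)*2.8979 + 0.0
= -2.7218


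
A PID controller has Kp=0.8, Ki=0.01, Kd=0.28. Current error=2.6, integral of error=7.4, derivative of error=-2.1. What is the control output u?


u = Kp*e + Ki*int(e) + Kd*de/dt
= 0.8*2.6 + 0.01*7.4 + 0.28*(-2.1)
= 2.08 + 0.074 + -0.588
= 1.566


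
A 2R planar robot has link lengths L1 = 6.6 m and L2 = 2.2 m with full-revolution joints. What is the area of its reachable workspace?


r_max = L1 + L2 = 8.8 m
r_min = |L1 - L2| = 4.4 m
Area = pi*(r_max^2 - r_min^2)
= pi*(77.44 - 19.36)
= pi * 58.08
= 182.4637 m^2


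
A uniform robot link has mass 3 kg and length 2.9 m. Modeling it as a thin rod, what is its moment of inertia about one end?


I = (1/3) * m * L^2
= (1/3) * 3 * 2.9^2
= 0.333333 * 3 * 8.41
= 8.41 kg*m^2


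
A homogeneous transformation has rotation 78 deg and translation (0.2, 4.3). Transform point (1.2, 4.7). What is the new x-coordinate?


x' = cos(theta)*px - sin(theta)*py + tx
= 0.2079*1.2 - 0.9781*4.7 + 0.2
= -4.1478


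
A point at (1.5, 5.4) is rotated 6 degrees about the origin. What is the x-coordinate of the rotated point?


x' = x*cos(theta) - y*sin(theta)
cos(6 deg) = 0.9945, sin(6 deg) = 0.1045
x' = 1.5 * 0.9945 - 5.4 * 0.1045
= 1.4918 - 0.5645
= 0.9273


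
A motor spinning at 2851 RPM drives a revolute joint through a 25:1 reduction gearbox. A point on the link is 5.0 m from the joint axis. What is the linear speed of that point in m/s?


omega_motor = 2851 * 2*pi/60 = 298.556 rad/s
omega_joint = omega_motor / 25 = 11.9422 rad/s
v = omega_joint * r = 11.9422 * 5.0
= 59.7112 m/s


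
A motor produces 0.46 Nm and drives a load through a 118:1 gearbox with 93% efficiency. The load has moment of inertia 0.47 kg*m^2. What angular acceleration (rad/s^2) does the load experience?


tau_out = tau_motor * N * eta
= 0.46 * 118 * 0.93 = 50.4804 Nm
alpha = tau_out / I = 50.4804 / 0.47
= 107.4051 rad/s^2


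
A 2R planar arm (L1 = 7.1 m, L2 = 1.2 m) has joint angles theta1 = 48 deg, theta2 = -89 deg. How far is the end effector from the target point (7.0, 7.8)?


End effector via forward kinematics:
x = L1*cos(t1) + L2*cos(t1+t2) = 5.6565
y = L1*sin(t1) + L2*sin(t1+t2) = 4.4891
Distance to target:
d = sqrt((7.0 - 5.6565)^2 + (7.8 - 4.4891)^2)
= sqrt(1.805 + 10.9623)
= 3.5731 m


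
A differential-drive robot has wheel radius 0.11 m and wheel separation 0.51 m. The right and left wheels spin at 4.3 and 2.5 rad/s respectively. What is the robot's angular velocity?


vR = r*wR = 0.11*4.3 = 0.473 m/s
vL = r*wL = 0.11*2.5 = 0.275 m/s
v = (vR+vL)/2 = 0.374 m/s
omega = (vR-vL)/L = 0.3882 rad/s
angular velocity = 0.3882 rad/s


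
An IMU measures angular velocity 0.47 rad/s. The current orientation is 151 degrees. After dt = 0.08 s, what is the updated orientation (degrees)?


delta_theta = w * dt = 0.47 * 0.08 = 0.0376 rad
= 2.1543 deg
theta_new = 151 + 2.1543 = 153.1543 deg


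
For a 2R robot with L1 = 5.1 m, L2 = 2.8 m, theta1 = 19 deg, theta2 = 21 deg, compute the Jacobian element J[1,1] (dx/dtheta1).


J[1,1] = -L1*sin(t1) - L2*sin(t1+t2)
= -5.1*sin(19) - 2.8*sin(40)
= -3.4602


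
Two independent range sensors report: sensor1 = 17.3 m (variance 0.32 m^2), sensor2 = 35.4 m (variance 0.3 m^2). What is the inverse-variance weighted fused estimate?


w1 = (1/var1) / (1/var1 + 1/var2)
   = 3.125 / (3.125 + 3.3333) = 0.4839
w2 = 1 - w1 = 0.5161
fused = w1*s1 + w2*s2 = 8.371 + 18.271
= 26.6419 m


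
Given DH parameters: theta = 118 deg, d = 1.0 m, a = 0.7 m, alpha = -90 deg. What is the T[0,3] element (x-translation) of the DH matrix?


T[0,3] = a * cos(theta)
= 0.7 * cos(118 deg)
= 0.7 * -0.4695
= -0.3286


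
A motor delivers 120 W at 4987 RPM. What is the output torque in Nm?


omega = 4987 * 2*pi/60 = 522.2374 rad/s
tau = P / omega = 120 / 522.2374
= 0.2298 Nm


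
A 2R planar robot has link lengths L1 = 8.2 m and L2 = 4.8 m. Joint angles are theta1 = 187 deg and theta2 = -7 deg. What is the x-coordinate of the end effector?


Convert angles to radians: theta1 = 3.2638, theta2 = -0.1222
x = L1*cos(theta1) + L2*cos(theta1+theta2)
x = -8.1389 + -4.8
x = -12.9389


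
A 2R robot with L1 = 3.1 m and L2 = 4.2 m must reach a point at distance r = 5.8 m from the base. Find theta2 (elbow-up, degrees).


cos(theta2) = (r^2 - L1^2 - L2^2) / (2*L1*L2)
cos(theta2) = (33.64 - 9.61 - 17.64) / 26.04
cos(theta2) = 0.245392
theta2 = 75.795 degrees


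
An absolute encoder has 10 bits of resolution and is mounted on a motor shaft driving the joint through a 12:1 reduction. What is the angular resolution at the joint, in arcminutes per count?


counts = 2^10 = 1024
effective counts at joint = 1024 * 12 = 12288
resolution = 360*60 / 12288
= 1.7578 arcmin/count


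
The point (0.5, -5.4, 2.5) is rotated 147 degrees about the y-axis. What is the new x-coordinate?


Rotation about y-axis: x' = x*cos(theta) + z*sin(theta)
= 0.5 * -0.8387 + 2.5 * 0.5446
= 0.9423


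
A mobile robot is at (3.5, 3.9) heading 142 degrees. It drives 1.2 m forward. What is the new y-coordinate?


y_new = y0 + d*sin(theta)
= 3.9 + 1.2*sin(142)
= 3.9 + 0.7388
= 4.6388


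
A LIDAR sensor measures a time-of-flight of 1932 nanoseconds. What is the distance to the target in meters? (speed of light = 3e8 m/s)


tof = 1932 ns = 1.932e-06 s
dist = c * tof / 2
= 3e8 * 1.932e-06 / 2
= 289.8 m


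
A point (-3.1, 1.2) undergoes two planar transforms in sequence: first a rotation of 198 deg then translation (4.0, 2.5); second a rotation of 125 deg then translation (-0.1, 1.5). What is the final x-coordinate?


After transform 1:
x1 = cos(198)*-3.1 - sin(198)*1.2 + 4.0 = 7.3191
y1 = sin(198)*-3.1 + cos(198)*1.2 + 2.5 = 2.3167
After transform 2:
x2 = cos(125)*7.3191 - sin(125)*2.3167 + -0.1
= -6.1958


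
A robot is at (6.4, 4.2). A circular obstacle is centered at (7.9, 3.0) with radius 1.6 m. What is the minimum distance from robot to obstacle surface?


center_dist = sqrt((6.4-7.9)^2 + (4.2-3.0)^2)
= sqrt(2.25 + 1.44)
= 1.9209
min_dist = center_dist - radius = 1.9209 - 1.6 = 0.3209 m


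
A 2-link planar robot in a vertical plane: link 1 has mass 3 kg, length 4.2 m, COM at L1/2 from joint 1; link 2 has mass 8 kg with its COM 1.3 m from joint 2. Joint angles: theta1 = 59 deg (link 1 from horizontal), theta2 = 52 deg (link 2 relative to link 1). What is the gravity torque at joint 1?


Horizontal distance from joint 1 to link-1 COM:
  x_c1 = (L1/2)*cos(t1) = 2.1 * 0.515 = 1.0816 m
Horizontal distance from joint 1 to link-2 COM:
  x_c2 = L1*cos(t1) + Lc2*cos(t1+t2)
       = 4.2*0.515 + 1.3*-0.3584 = 1.6973 m
tau1 = m1*g*x_c1 + m2*g*x_c2
     = 3*9.81*1.0816 + 8*9.81*1.6973
     = 31.8309 + 133.2027
     = 165.0336 Nm


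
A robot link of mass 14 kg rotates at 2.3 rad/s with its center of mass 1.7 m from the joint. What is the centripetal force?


F = m * omega^2 * r
= 14 * 2.3^2 * 1.7
= 14 * 5.29 * 1.7
= 125.902 N


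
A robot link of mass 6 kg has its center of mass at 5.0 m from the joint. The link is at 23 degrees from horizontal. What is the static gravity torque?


tau = m*g*L*cos(angle)
= 6 * 9.81 * 5.0 * cos(23 deg)
= 6 * 9.81 * 5.0 * 0.9205
= 270.9046 Nm


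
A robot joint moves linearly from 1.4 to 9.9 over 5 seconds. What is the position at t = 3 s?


s = t/T = 3/5 = 0.6
p(t) = p0 + (pf-p0)*s
= 1.4 + (9.9 - 1.4) * 0.6
= 6.5


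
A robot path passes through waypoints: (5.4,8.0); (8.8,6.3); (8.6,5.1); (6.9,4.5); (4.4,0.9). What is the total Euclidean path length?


Segment lengths:
  seg1 = sqrt((3.4)^2 + (-1.7)^2) = 3.8013
  seg2 = sqrt((-0.2)^2 + (-1.2)^2) = 1.2166
  seg3 = sqrt((-1.7)^2 + (-0.6)^2) = 1.8028
  seg4 = sqrt((-2.5)^2 + (-3.6)^2) = 4.3829
Total = 11.2036


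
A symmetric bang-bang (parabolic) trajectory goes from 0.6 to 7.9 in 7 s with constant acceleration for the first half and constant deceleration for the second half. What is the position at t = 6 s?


Symmetric rest-to-rest: each phase covers (pf-p0)/2 in time T/2. 0.5*a*(T/2)^2 = (pf-p0)/2 => a = 4*(pf-p0)/T^2
a = 4*(7.9-0.6)/7^2 = 0.5959
t = 6 is in the deceleration phase (t > T/2).
p = pf - 0.5*a*(T-t)^2 = 7.9 - 0.5*0.5959*1^2
= 7.602


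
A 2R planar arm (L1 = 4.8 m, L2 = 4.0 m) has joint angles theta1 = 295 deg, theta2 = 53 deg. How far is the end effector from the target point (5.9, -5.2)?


End effector via forward kinematics:
x = L1*cos(t1) + L2*cos(t1+t2) = 5.9412
y = L1*sin(t1) + L2*sin(t1+t2) = -5.1819
Distance to target:
d = sqrt((5.9 - 5.9412)^2 + (-5.2 - -5.1819)^2)
= sqrt(0.0017 + 0.0003)
= 0.045 m


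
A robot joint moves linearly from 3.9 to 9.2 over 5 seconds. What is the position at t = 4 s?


s = t/T = 4/5 = 0.8
p(t) = p0 + (pf-p0)*s
= 3.9 + (9.2 - 3.9) * 0.8
= 8.14


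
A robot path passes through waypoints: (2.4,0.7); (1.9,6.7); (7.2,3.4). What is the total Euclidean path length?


Segment lengths:
  seg1 = sqrt((-0.5)^2 + (6.0)^2) = 6.0208
  seg2 = sqrt((5.3)^2 + (-3.3)^2) = 6.2434
Total = 12.2642


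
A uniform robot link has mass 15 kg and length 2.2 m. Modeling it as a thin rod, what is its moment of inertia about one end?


I = (1/3) * m * L^2
= (1/3) * 15 * 2.2^2
= 0.333333 * 15 * 4.84
= 24.2 kg*m^2


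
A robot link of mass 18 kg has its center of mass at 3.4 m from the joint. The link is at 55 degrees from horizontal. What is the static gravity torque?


tau = m*g*L*cos(angle)
= 18 * 9.81 * 3.4 * cos(55 deg)
= 18 * 9.81 * 3.4 * 0.5736
= 344.3592 Nm


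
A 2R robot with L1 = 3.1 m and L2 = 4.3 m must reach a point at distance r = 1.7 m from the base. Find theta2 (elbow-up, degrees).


cos(theta2) = (r^2 - L1^2 - L2^2) / (2*L1*L2)
cos(theta2) = (2.89 - 9.61 - 18.49) / 26.66
cos(theta2) = -0.945611
theta2 = 161.0163 degrees


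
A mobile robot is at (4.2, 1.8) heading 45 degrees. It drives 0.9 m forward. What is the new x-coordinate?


x_new = x0 + d*cos(theta)
= 4.2 + 0.9*cos(45)
= 4.2 + 0.6364
= 4.8364


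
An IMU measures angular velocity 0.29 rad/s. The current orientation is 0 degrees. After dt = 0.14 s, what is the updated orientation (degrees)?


delta_theta = w * dt = 0.29 * 0.14 = 0.0406 rad
= 2.3262 deg
theta_new = 0 + 2.3262 = 2.3262 deg


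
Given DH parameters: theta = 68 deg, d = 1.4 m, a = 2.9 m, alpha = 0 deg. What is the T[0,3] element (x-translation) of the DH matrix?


T[0,3] = a * cos(theta)
= 2.9 * cos(68 deg)
= 2.9 * 0.3746
= 1.0864


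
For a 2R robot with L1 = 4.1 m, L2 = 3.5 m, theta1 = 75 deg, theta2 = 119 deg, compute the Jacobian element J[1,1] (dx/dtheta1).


J[1,1] = -L1*sin(t1) - L2*sin(t1+t2)
= -4.1*sin(75) - 3.5*sin(194)
= -3.1136


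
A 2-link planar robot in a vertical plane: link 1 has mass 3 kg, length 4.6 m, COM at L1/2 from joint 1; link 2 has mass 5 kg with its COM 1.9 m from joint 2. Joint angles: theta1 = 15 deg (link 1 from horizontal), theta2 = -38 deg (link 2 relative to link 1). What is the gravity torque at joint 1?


Horizontal distance from joint 1 to link-1 COM:
  x_c1 = (L1/2)*cos(t1) = 2.3 * 0.9659 = 2.2216 m
Horizontal distance from joint 1 to link-2 COM:
  x_c2 = L1*cos(t1) + Lc2*cos(t1+t2)
       = 4.6*0.9659 + 1.9*0.9205 = 6.1922 m
tau1 = m1*g*x_c1 + m2*g*x_c2
     = 3*9.81*2.2216 + 5*9.81*6.1922
     = 65.3826 + 303.7283
     = 369.1108 Nm


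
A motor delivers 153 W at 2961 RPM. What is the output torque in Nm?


omega = 2961 * 2*pi/60 = 310.0752 rad/s
tau = P / omega = 153 / 310.0752
= 0.4934 Nm


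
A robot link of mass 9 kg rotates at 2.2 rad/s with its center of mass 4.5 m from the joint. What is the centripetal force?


F = m * omega^2 * r
= 9 * 2.2^2 * 4.5
= 9 * 4.84 * 4.5
= 196.02 N


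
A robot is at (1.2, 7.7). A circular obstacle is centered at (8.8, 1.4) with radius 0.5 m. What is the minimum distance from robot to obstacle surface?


center_dist = sqrt((1.2-8.8)^2 + (7.7-1.4)^2)
= sqrt(57.76 + 39.69)
= 9.8717
min_dist = center_dist - radius = 9.8717 - 0.5 = 9.3717 m


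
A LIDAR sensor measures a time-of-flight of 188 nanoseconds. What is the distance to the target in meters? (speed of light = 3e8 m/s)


tof = 188 ns = 1.88e-07 s
dist = c * tof / 2
= 3e8 * 1.88e-07 / 2
= 28.2 m


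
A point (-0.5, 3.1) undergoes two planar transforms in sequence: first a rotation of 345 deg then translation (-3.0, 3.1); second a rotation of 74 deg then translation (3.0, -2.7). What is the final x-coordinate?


After transform 1:
x1 = cos(345)*-0.5 - sin(345)*3.1 + -3.0 = -2.6806
y1 = sin(345)*-0.5 + cos(345)*3.1 + 3.1 = 6.2238
After transform 2:
x2 = cos(74)*-2.6806 - sin(74)*6.2238 + 3.0
= -3.7216


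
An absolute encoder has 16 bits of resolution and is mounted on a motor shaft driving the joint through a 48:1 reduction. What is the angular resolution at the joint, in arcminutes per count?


counts = 2^16 = 65536
effective counts at joint = 65536 * 48 = 3145728
resolution = 360*60 / 3145728
= 0.0069 arcmin/count


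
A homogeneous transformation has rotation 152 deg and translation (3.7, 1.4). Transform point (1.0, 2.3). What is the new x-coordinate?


x' = cos(theta)*px - sin(theta)*py + tx
= -0.8829*1.0 - 0.4695*2.3 + 3.7
= 1.7373


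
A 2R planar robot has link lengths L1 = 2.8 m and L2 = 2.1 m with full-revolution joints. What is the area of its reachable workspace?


r_max = L1 + L2 = 4.9 m
r_min = |L1 - L2| = 0.7 m
Area = pi*(r_max^2 - r_min^2)
= pi*(24.01 - 0.49)
= pi * 23.52
= 73.8903 m^2


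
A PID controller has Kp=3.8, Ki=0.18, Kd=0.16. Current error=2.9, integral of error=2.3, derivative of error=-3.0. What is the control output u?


u = Kp*e + Ki*int(e) + Kd*de/dt
= 3.8*2.9 + 0.18*2.3 + 0.16*(-3.0)
= 11.02 + 0.414 + -0.48
= 10.954


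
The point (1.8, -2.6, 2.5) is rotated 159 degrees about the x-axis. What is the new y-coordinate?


Rotation about x-axis: y' = y*cos(theta) - z*sin(theta)
= -2.6 * -0.9336 - 2.5 * 0.3584
= 1.5314


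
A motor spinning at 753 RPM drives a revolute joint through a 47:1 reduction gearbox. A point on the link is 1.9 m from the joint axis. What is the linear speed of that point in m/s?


omega_motor = 753 * 2*pi/60 = 78.854 rad/s
omega_joint = omega_motor / 47 = 1.6777 rad/s
v = omega_joint * r = 1.6777 * 1.9
= 3.1877 m/s


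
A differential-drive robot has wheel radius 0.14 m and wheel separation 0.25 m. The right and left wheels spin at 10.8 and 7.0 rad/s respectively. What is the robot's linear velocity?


vR = r*wR = 0.14*10.8 = 1.512 m/s
vL = r*wL = 0.14*7.0 = 0.98 m/s
v = (vR+vL)/2 = 1.246 m/s
omega = (vR-vL)/L = 2.128 rad/s
linear velocity = 1.246 m/s


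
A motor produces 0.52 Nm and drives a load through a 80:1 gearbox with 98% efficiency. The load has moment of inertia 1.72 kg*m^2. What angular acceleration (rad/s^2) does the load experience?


tau_out = tau_motor * N * eta
= 0.52 * 80 * 0.98 = 40.768 Nm
alpha = tau_out / I = 40.768 / 1.72
= 23.7023 rad/s^2


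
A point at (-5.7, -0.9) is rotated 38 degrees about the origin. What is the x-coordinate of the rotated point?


x' = x*cos(theta) - y*sin(theta)
cos(38 deg) = 0.788, sin(38 deg) = 0.6157
x' = -5.7 * 0.788 - -0.9 * 0.6157
= -4.4917 - -0.5541
= -3.9376


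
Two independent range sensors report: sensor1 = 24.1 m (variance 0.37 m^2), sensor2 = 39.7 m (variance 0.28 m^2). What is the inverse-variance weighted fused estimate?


w1 = (1/var1) / (1/var1 + 1/var2)
   = 2.7027 / (2.7027 + 3.5714) = 0.4308
w2 = 1 - w1 = 0.5692
fused = w1*s1 + w2*s2 = 10.3815 + 22.5985
= 32.98 m


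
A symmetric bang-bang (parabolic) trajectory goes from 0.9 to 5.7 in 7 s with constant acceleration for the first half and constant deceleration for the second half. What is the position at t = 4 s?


Symmetric rest-to-rest: each phase covers (pf-p0)/2 in time T/2. 0.5*a*(T/2)^2 = (pf-p0)/2 => a = 4*(pf-p0)/T^2
a = 4*(5.7-0.9)/7^2 = 0.3918
t = 4 is in the deceleration phase (t > T/2).
p = pf - 0.5*a*(T-t)^2 = 5.7 - 0.5*0.3918*3^2
= 3.9367


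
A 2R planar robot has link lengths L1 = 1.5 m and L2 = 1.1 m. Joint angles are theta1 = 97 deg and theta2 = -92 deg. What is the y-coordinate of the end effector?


Convert angles to radians: theta1 = 1.693, theta2 = -1.6057
y = L1*sin(theta1) + L2*sin(theta1+theta2)
y = 1.4888 + 0.0959
y = 1.5847


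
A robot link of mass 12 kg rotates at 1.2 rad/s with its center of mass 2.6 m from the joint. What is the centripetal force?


F = m * omega^2 * r
= 12 * 1.2^2 * 2.6
= 12 * 1.44 * 2.6
= 44.928 N


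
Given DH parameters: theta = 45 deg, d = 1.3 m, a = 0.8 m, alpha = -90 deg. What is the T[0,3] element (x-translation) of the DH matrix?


T[0,3] = a * cos(theta)
= 0.8 * cos(45 deg)
= 0.8 * 0.7071
= 0.5657


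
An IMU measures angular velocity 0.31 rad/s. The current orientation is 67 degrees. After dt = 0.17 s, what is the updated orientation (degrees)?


delta_theta = w * dt = 0.31 * 0.17 = 0.0527 rad
= 3.0195 deg
theta_new = 67 + 3.0195 = 70.0195 deg


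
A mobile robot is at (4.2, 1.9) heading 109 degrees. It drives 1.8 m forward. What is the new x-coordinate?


x_new = x0 + d*cos(theta)
= 4.2 + 1.8*cos(109)
= 4.2 + -0.586
= 3.614


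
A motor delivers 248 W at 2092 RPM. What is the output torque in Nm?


omega = 2092 * 2*pi/60 = 219.0737 rad/s
tau = P / omega = 248 / 219.0737
= 1.132 Nm


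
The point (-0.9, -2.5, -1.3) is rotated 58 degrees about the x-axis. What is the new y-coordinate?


Rotation about x-axis: y' = y*cos(theta) - z*sin(theta)
= -2.5 * 0.5299 - -1.3 * 0.848
= -0.2223


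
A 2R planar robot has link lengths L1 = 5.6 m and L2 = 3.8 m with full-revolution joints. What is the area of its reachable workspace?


r_max = L1 + L2 = 9.4 m
r_min = |L1 - L2| = 1.8 m
Area = pi*(r_max^2 - r_min^2)
= pi*(88.36 - 3.24)
= pi * 85.12
= 267.4124 m^2


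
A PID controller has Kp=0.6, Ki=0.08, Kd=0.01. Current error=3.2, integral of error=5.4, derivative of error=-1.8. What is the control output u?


u = Kp*e + Ki*int(e) + Kd*de/dt
= 0.6*3.2 + 0.08*5.4 + 0.01*(-1.8)
= 1.92 + 0.432 + -0.018
= 2.334


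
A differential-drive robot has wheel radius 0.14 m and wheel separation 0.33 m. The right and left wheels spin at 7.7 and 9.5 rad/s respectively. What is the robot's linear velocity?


vR = r*wR = 0.14*7.7 = 1.078 m/s
vL = r*wL = 0.14*9.5 = 1.33 m/s
v = (vR+vL)/2 = 1.204 m/s
omega = (vR-vL)/L = -0.7636 rad/s
linear velocity = 1.204 m/s


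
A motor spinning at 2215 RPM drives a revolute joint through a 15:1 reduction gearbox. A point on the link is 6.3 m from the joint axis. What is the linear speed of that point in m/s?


omega_motor = 2215 * 2*pi/60 = 231.9543 rad/s
omega_joint = omega_motor / 15 = 15.4636 rad/s
v = omega_joint * r = 15.4636 * 6.3
= 97.4208 m/s


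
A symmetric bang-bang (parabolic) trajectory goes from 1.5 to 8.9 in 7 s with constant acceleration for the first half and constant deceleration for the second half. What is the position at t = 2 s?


Symmetric rest-to-rest: each phase covers (pf-p0)/2 in time T/2. 0.5*a*(T/2)^2 = (pf-p0)/2 => a = 4*(pf-p0)/T^2
a = 4*(8.9-1.5)/7^2 = 0.6041
t = 2 is in the acceleration phase (t <= T/2).
p = p0 + 0.5*a*t^2 = 1.5 + 0.5*0.6041*2^2
= 2.7082


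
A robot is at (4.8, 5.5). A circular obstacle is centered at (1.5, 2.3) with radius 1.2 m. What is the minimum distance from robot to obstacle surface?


center_dist = sqrt((4.8-1.5)^2 + (5.5-2.3)^2)
= sqrt(10.89 + 10.24)
= 4.5967
min_dist = center_dist - radius = 4.5967 - 1.2 = 3.3967 m


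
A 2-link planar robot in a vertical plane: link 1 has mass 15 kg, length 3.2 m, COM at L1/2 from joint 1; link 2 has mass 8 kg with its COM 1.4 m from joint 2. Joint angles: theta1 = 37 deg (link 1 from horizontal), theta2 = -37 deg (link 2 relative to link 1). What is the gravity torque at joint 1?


Horizontal distance from joint 1 to link-1 COM:
  x_c1 = (L1/2)*cos(t1) = 1.6 * 0.7986 = 1.2778 m
Horizontal distance from joint 1 to link-2 COM:
  x_c2 = L1*cos(t1) + Lc2*cos(t1+t2)
       = 3.2*0.7986 + 1.4*1.0 = 3.9556 m
tau1 = m1*g*x_c1 + m2*g*x_c2
     = 15*9.81*1.2778 + 8*9.81*3.9556
     = 188.0307 + 310.4381
     = 498.4689 Nm


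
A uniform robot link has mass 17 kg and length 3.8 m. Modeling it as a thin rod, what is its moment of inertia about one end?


I = (1/3) * m * L^2
= (1/3) * 17 * 3.8^2
= 0.333333 * 17 * 14.44
= 81.8267 kg*m^2


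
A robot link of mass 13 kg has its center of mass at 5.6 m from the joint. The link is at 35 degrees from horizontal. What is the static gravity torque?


tau = m*g*L*cos(angle)
= 13 * 9.81 * 5.6 * cos(35 deg)
= 13 * 9.81 * 5.6 * 0.8192
= 585.0122 Nm
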